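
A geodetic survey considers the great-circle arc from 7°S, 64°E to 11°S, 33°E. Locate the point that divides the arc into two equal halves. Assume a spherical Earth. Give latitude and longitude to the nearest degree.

Write both endpoints as unit vectors p₁, p₂ with components (cos φ cos λ, cos φ sin λ, sin φ).
The central angle between the endpoints is δ = arccos(p₁·p₂) ≈ 0.539 rad (30.9°).
Interpolate at f = 1/2 with slerp weights a = sin((1−f)δ)/sin δ ≈ 0.519, b = sin(fδ)/sin δ ≈ 0.519.
p = a·p₁ + b·p₂ ≈ (0.653, 0.740, -0.162); φ = arcsin(p_z) ≈ -9.33°, λ = atan2(p_y, p_x) ≈ 48.59°.

≈ 9°S, 49°E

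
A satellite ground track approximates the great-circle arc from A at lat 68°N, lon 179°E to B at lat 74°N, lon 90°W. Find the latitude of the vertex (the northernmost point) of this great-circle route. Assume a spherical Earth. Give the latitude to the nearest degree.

≈ 77°N

The great circle lies in the plane with unit normal n̂ = (p₁ × p₂)/|p₁ × p₂|.
Here n̂_z ≈ +0.226; the vertex latitude is φ_max = arccos|n̂_z| ≈ 76.9°.
Check via Clairaut: cos φ_max = |cos φ₁| · sin C = cos(68.0°)·sin(37.1°) ≈ 0.226, again giving ≈ 76.9°.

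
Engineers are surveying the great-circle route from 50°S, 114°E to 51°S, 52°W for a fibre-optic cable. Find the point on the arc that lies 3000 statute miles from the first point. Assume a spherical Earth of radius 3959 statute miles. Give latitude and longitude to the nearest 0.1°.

The haversine formula gives a central angle δ ≈ 1.367 rad (78.3°) between the endpoints. The total great-circle distance is δ·R ≈ 1.367 × 3959 ≈ 5410 mi, so the target fraction is f = 3000/5410 ≈ 0.555.
Interpolate at f ≈ 0.555 with slerp weights a = sin((1−f)δ)/sin δ ≈ 0.584, b = sin(fδ)/sin δ ≈ 0.702.
p = a·p₁ + b·p₂ ≈ (0.119, -0.005, -0.993); φ = arcsin(p_z) ≈ -83.14°, λ = atan2(p_y, p_x) ≈ -2.47°.

≈ 83.1°S, 2.5°W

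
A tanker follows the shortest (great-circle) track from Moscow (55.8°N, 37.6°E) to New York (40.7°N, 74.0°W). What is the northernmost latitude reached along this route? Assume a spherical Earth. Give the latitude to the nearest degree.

≈ 65°N

The great circle lies in the plane with unit normal n̂ = (p₁ × p₂)/|p₁ × p₂|.
Here n̂_z ≈ -0.429; the vertex latitude is φ_max = arccos|n̂_z| ≈ 64.6°.
Check via Clairaut: cos φ_max = |cos φ₁| · sin C = cos(55.8°)·sin(49.7°) ≈ 0.429, again giving ≈ 64.6°.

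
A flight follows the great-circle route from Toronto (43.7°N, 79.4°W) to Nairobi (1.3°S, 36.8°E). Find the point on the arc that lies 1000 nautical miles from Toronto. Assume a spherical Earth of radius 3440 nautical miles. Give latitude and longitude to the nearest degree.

Write both endpoints as unit vectors p₁, p₂ with components (cos φ cos λ, cos φ sin λ, sin φ).
The central angle between the endpoints is δ = arccos(p₁·p₂) ≈ 1.912 rad (109.6°). The total great-circle distance is δ·R ≈ 1.912 × 3440 ≈ 6578 nmi, so the target fraction is f = 1000/6578 ≈ 0.152.
Interpolate at f ≈ 0.152 with slerp weights a = sin((1−f)δ)/sin δ ≈ 1.060, b = sin(fδ)/sin δ ≈ 0.304.
p = a·p₁ + b·p₂ ≈ (0.384, -0.571, 0.725); φ = arcsin(p_z) ≈ 46.50°, λ = atan2(p_y, p_x) ≈ -56.05°.

≈ (46°N, 56°W)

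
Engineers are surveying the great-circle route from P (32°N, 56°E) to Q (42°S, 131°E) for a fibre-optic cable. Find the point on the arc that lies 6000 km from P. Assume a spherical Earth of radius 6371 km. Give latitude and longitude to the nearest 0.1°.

≈ (9.0°S, 92.8°E)

From cos δ = sin φ₁ sin φ₂ + cos φ₁ cos φ₂ cos Δλ, the central angle is δ ≈ 1.763 rad (101.0°). The total great-circle distance is δ·R ≈ 1.763 × 6371 ≈ 11235 km, so the target fraction is f = 6000/11235 ≈ 0.534.
Interpolate at f ≈ 0.534 with slerp weights a = sin((1−f)δ)/sin δ ≈ 0.746, b = sin(fδ)/sin δ ≈ 0.824.
p = a·p₁ + b·p₂ ≈ (-0.048, 0.987, -0.156); φ = arcsin(p_z) ≈ -8.97°, λ = atan2(p_y, p_x) ≈ 92.78°.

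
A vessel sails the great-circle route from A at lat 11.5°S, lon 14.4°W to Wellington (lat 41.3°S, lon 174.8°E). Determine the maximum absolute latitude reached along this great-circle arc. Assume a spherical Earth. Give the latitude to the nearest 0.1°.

The great circle lies in the plane with unit normal n̂ = (p₁ × p₂)/|p₁ × p₂|.
Here n̂_z ≈ -0.146; the vertex latitude is φ_max = arccos|n̂_z| ≈ 81.6°.
Check via Clairaut: cos φ_max = |cos φ₁| · sin C = cos(11.5°)·sin(171.4°) ≈ 0.146, again giving ≈ 81.6°.

≈ 81.6°S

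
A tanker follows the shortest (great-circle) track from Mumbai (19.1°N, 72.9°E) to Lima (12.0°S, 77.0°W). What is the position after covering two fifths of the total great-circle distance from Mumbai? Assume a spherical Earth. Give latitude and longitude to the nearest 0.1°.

≈ 17.2°N, 9.3°E

Convert each endpoint to a unit vector on the sphere (x = cos φ cos λ, y = cos φ sin λ, z = sin φ).
The central angle between the endpoints is δ = arccos(p₁·p₂) ≈ 2.621 rad (150.2°).
Interpolate at f = 2/5 with slerp weights a = sin((1−f)δ)/sin δ ≈ 2.012, b = sin(fδ)/sin δ ≈ 1.743.
p = a·p₁ + b·p₂ ≈ (0.943, 0.155, 0.296); φ = arcsin(p_z) ≈ 17.20°, λ = atan2(p_y, p_x) ≈ 9.35°.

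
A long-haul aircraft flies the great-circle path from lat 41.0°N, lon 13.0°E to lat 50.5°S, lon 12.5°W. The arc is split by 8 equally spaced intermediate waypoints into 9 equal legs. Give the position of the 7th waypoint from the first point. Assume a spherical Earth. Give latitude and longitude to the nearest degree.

≈ lat 30°S, lon 5°W

Write both endpoints as unit vectors p₁, p₂ with components (cos φ cos λ, cos φ sin λ, sin φ).
The central angle between the endpoints is δ = arccos(p₁·p₂) ≈ 1.644 rad (94.2°).
Interpolate at f = 7/9 with slerp weights a = sin((1−f)δ)/sin δ ≈ 0.358, b = sin(fδ)/sin δ ≈ 0.960.
p = a·p₁ + b·p₂ ≈ (0.860, -0.071, -0.506); φ = arcsin(p_z) ≈ -30.39°, λ = atan2(p_y, p_x) ≈ -4.75°.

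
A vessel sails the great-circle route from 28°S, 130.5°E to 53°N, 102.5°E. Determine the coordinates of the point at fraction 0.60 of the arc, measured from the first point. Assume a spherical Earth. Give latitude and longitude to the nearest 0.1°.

≈ 21.0°N, 116.9°E

From cos δ = sin φ₁ sin φ₂ + cos φ₁ cos φ₂ cos Δλ, the central angle is δ ≈ 1.476 rad (84.6°).
Interpolate at f = 0.60 with slerp weights a = sin((1−f)δ)/sin δ ≈ 0.559, b = sin(fδ)/sin δ ≈ 0.778.
p = a·p₁ + b·p₂ ≈ (-0.422, 0.833, 0.359); φ = arcsin(p_z) ≈ 21.02°, λ = atan2(p_y, p_x) ≈ 116.88°.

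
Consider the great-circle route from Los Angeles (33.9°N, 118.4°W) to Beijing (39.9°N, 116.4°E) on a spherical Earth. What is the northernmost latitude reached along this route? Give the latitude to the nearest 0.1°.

≈ 58.6°N

The great circle lies in the plane with unit normal n̂ = (p₁ × p₂)/|p₁ × p₂|.
Here n̂_z ≈ -0.520; the vertex latitude is φ_max = arccos|n̂_z| ≈ 58.6°.
Check via Clairaut: cos φ_max = |cos φ₁| · sin C = cos(33.9°)·sin(38.8°) ≈ 0.520, again giving ≈ 58.6°.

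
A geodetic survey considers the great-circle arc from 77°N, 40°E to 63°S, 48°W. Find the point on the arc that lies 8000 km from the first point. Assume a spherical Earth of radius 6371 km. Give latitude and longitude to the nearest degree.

Convert each endpoint to a unit vector on the sphere (x = cos φ cos λ, y = cos φ sin λ, z = sin φ).
The central angle between the endpoints is δ = arccos(p₁·p₂) ≈ 2.615 rad (149.8°). The total great-circle distance is δ·R ≈ 2.615 × 6371 ≈ 16661 km, so the target fraction is f = 8000/16661 ≈ 0.480.
Interpolate at f ≈ 0.480 with slerp weights a = sin((1−f)δ)/sin δ ≈ 1.946, b = sin(fδ)/sin δ ≈ 1.892.
p = a·p₁ + b·p₂ ≈ (0.910, -0.357, 0.210); φ = arcsin(p_z) ≈ 12.13°, λ = atan2(p_y, p_x) ≈ -21.42°.

≈ 12°N, 21°W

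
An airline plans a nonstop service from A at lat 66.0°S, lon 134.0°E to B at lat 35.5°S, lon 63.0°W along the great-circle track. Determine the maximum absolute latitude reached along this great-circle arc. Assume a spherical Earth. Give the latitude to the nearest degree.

The great circle lies in the plane with unit normal n̂ = (p₁ × p₂)/|p₁ × p₂|.
Here n̂_z ≈ +0.099; the vertex latitude is φ_max = arccos|n̂_z| ≈ 84.3°.
Check via Clairaut: cos φ_max = |cos φ₁| · sin C = cos(66.0°)·sin(165.9°) ≈ 0.099, again giving ≈ 84.3°.

≈ 84°S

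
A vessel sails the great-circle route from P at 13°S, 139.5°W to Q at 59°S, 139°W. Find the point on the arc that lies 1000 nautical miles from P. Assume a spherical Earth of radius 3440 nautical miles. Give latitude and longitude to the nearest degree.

≈ 30°S, 139°W

Convert each endpoint to a unit vector on the sphere (x = cos φ cos λ, y = cos φ sin λ, z = sin φ).
The central angle between the endpoints is δ = arccos(p₁·p₂) ≈ 0.803 rad (46.0°). The total great-circle distance is δ·R ≈ 0.803 × 3440 ≈ 2762 nmi, so the target fraction is f = 1000/2762 ≈ 0.362.
Interpolate at f ≈ 0.362 with slerp weights a = sin((1−f)δ)/sin δ ≈ 0.681, b = sin(fδ)/sin δ ≈ 0.398.
p = a·p₁ + b·p₂ ≈ (-0.660, -0.566, -0.495); φ = arcsin(p_z) ≈ -29.66°, λ = atan2(p_y, p_x) ≈ -139.38°.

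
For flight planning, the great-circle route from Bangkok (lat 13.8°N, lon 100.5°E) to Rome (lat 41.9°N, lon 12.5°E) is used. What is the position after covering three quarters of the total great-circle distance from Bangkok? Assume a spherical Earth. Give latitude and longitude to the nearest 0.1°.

Write both endpoints as unit vectors p₁, p₂ with components (cos φ cos λ, cos φ sin λ, sin φ).
The central angle between the endpoints is δ = arccos(p₁·p₂) ≈ 1.385 rad (79.4°).
Interpolate at f = 3/4 with slerp weights a = sin((1−f)δ)/sin δ ≈ 0.345, b = sin(fδ)/sin δ ≈ 0.877.
p = a·p₁ + b·p₂ ≈ (0.576, 0.471, 0.668); φ = arcsin(p_z) ≈ 41.91°, λ = atan2(p_y, p_x) ≈ 39.27°.

≈ lat 41.9°N, lon 39.3°E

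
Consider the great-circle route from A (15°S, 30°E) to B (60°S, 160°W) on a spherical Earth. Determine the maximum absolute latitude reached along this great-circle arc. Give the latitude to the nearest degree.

≈ 85°S

The great circle lies in the plane with unit normal n̂ = (p₁ × p₂)/|p₁ × p₂|.
Here n̂_z ≈ +0.087; the vertex latitude is φ_max = arccos|n̂_z| ≈ 85.0°.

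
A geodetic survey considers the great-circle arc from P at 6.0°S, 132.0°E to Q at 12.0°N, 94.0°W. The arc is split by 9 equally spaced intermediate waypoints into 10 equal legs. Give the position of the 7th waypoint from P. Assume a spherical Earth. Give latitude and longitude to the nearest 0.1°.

Write both endpoints as unit vectors p₁, p₂ with components (cos φ cos λ, cos φ sin λ, sin φ).
The central angle between the endpoints is δ = arccos(p₁·p₂) ≈ 2.343 rad (134.2°).
Interpolate at f = 7/10 with slerp weights a = sin((1−f)δ)/sin δ ≈ 0.902, b = sin(fδ)/sin δ ≈ 1.392.
p = a·p₁ + b·p₂ ≈ (-0.695, -0.692, 0.195); φ = arcsin(p_z) ≈ 11.25°, λ = atan2(p_y, p_x) ≈ -135.14°.

≈ 11.3°N, 135.1°W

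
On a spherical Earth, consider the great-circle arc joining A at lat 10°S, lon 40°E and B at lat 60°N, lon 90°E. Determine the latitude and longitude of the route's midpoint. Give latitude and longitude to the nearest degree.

≈ lat 27°N, lon 56°E

From cos δ = sin φ₁ sin φ₂ + cos φ₁ cos φ₂ cos Δλ, the central angle is δ ≈ 1.404 rad (80.4°).
Interpolate at f = 1/2 with slerp weights a = sin((1−f)δ)/sin δ ≈ 0.655, b = sin(fδ)/sin δ ≈ 0.655.
p = a·p₁ + b·p₂ ≈ (0.494, 0.742, 0.453); φ = arcsin(p_z) ≈ 26.96°, λ = atan2(p_y, p_x) ≈ 56.34°.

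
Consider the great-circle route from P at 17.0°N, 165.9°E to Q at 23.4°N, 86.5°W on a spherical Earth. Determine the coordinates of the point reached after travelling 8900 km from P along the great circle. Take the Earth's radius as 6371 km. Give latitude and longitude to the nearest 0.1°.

Write both endpoints as unit vectors p₁, p₂ with components (cos φ cos λ, cos φ sin λ, sin φ).
The central angle between the endpoints is δ = arccos(p₁·p₂) ≈ 1.721 rad (98.6°). The total great-circle distance is δ·R ≈ 1.721 × 6371 ≈ 10962 km, so the target fraction is f = 8900/10962 ≈ 0.812.
Interpolate at f ≈ 0.812 with slerp weights a = sin((1−f)δ)/sin δ ≈ 0.322, b = sin(fδ)/sin δ ≈ 0.996.
p = a·p₁ + b·p₂ ≈ (-0.243, -0.838, 0.490); φ = arcsin(p_z) ≈ 29.32°, λ = atan2(p_y, p_x) ≈ -106.15°.

≈ 29.3°N, 106.1°W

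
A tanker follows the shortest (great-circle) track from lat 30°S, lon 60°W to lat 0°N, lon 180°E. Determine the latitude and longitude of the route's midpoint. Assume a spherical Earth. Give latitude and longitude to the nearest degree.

Write both endpoints as unit vectors p₁, p₂ with components (cos φ cos λ, cos φ sin λ, sin φ).
The central angle between the endpoints is δ = arccos(p₁·p₂) ≈ 2.019 rad (115.7°).
Interpolate at f = 1/2 with slerp weights a = sin((1−f)δ)/sin δ ≈ 0.939, b = sin(fδ)/sin δ ≈ 0.939.
p = a·p₁ + b·p₂ ≈ (-0.532, -0.704, -0.470); φ = arcsin(p_z) ≈ -28.00°, λ = atan2(p_y, p_x) ≈ -127.09°.

≈ lat 28°S, lon 127°W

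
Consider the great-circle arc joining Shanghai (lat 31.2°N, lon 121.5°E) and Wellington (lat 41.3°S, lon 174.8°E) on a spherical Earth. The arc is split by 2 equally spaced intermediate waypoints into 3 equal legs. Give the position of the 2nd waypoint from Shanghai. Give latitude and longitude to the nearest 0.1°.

≈ lat 18.0°S, lon 154.2°E

Convert each endpoint to a unit vector on the sphere (x = cos φ cos λ, y = cos φ sin λ, z = sin φ).
The central angle between the endpoints is δ = arccos(p₁·p₂) ≈ 1.529 rad (87.6°).
Interpolate at f = 2/3 with slerp weights a = sin((1−f)δ)/sin δ ≈ 0.488, b = sin(fδ)/sin δ ≈ 0.852.
p = a·p₁ + b·p₂ ≈ (-0.856, 0.414, -0.310); φ = arcsin(p_z) ≈ -18.04°, λ = atan2(p_y, p_x) ≈ 154.18°.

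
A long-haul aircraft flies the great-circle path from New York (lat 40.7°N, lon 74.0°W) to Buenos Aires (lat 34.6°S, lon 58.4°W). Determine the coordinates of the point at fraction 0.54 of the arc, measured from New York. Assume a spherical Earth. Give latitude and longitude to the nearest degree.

≈ lat 0°N, lon 65°W

Convert each endpoint to a unit vector on the sphere (x = cos φ cos λ, y = cos φ sin λ, z = sin φ).
The central angle between the endpoints is δ = arccos(p₁·p₂) ≈ 1.338 rad (76.7°).
Interpolate at f = 0.54 with slerp weights a = sin((1−f)δ)/sin δ ≈ 0.593, b = sin(fδ)/sin δ ≈ 0.680.
p = a·p₁ + b·p₂ ≈ (0.417, -0.909, 0.001); φ = arcsin(p_z) ≈ 0.06°, λ = atan2(p_y, p_x) ≈ -65.35°.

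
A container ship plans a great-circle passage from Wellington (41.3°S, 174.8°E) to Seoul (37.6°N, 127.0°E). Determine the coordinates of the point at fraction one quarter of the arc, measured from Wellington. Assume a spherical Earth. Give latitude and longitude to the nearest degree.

Convert each endpoint to a unit vector on the sphere (x = cos φ cos λ, y = cos φ sin λ, z = sin φ).
The central angle between the endpoints is δ = arccos(p₁·p₂) ≈ 1.574 rad (90.2°).
Interpolate at f = 1/4 with slerp weights a = sin((1−f)δ)/sin δ ≈ 0.925, b = sin(fδ)/sin δ ≈ 0.383.
p = a·p₁ + b·p₂ ≈ (-0.875, 0.306, -0.376); φ = arcsin(p_z) ≈ -22.11°, λ = atan2(p_y, p_x) ≈ 160.74°.

≈ (22°S, 161°E)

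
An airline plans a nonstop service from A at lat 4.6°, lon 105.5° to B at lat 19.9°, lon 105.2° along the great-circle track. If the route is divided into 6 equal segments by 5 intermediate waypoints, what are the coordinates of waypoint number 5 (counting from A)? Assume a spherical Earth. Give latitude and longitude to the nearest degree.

From cos δ = sin φ₁ sin φ₂ + cos φ₁ cos φ₂ cos Δλ, the central angle is δ ≈ 0.267 rad (15.3°).
Interpolate at f = 5/6 with slerp weights a = sin((1−f)δ)/sin δ ≈ 0.169, b = sin(fδ)/sin δ ≈ 0.836.
p = a·p₁ + b·p₂ ≈ (-0.251, 0.921, 0.298); φ = arcsin(p_z) ≈ 17.35°, λ = atan2(p_y, p_x) ≈ 105.25°.

≈ lat 17°, lon 105°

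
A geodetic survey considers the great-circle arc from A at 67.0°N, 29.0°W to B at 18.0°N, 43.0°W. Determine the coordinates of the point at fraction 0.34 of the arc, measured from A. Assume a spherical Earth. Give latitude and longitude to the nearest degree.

Write both endpoints as unit vectors p₁, p₂ with components (cos φ cos λ, cos φ sin λ, sin φ).
The central angle between the endpoints is δ = arccos(p₁·p₂) ≈ 0.870 rad (49.8°).
Interpolate at f = 0.34 with slerp weights a = sin((1−f)δ)/sin δ ≈ 0.711, b = sin(fδ)/sin δ ≈ 0.381.
p = a·p₁ + b·p₂ ≈ (0.508, -0.382, 0.772); φ = arcsin(p_z) ≈ 50.53°, λ = atan2(p_y, p_x) ≈ -36.93°.

≈ 51°N, 37°W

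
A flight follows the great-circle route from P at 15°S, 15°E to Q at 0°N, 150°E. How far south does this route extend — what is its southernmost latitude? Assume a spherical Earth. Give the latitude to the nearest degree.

The great circle lies in the plane with unit normal n̂ = (p₁ × p₂)/|p₁ × p₂|.
Here n̂_z ≈ +0.935; the vertex latitude is φ_max = arccos|n̂_z| ≈ 20.8°.
Check via Clairaut: cos φ_max = |cos φ₁| · sin C = cos(15.0°)·sin(104.5°) ≈ 0.935, again giving ≈ 20.8°.

≈ 21°S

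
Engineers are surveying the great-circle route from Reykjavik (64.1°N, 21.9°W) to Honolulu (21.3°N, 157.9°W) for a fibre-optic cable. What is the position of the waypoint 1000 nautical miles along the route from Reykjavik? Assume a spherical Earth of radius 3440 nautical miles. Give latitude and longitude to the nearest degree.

≈ 73°N, 62°W

Write both endpoints as unit vectors p₁, p₂ with components (cos φ cos λ, cos φ sin λ, sin φ).
The central angle between the endpoints is δ = arccos(p₁·p₂) ≈ 1.537 rad (88.1°). The total great-circle distance is δ·R ≈ 1.537 × 3440 ≈ 5286 nmi, so the target fraction is f = 1000/5286 ≈ 0.189.
Interpolate at f ≈ 0.189 with slerp weights a = sin((1−f)δ)/sin δ ≈ 0.948, b = sin(fδ)/sin δ ≈ 0.287.
p = a·p₁ + b·p₂ ≈ (0.137, -0.255, 0.957); φ = arcsin(p_z) ≈ 73.18°, λ = atan2(p_y, p_x) ≈ -61.80°.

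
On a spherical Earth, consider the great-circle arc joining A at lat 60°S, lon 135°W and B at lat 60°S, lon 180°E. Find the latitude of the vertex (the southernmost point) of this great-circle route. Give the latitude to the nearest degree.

The great circle lies in the plane with unit normal n̂ = (p₁ × p₂)/|p₁ × p₂|.
Here n̂_z ≈ -0.471; the vertex latitude is φ_max = arccos|n̂_z| ≈ 61.9°.

≈ 62°S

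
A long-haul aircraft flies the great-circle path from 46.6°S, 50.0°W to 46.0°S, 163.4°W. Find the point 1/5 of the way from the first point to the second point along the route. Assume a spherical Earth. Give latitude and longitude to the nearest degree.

Convert each endpoint to a unit vector on the sphere (x = cos φ cos λ, y = cos φ sin λ, z = sin φ).
The central angle between the endpoints is δ = arccos(p₁·p₂) ≈ 1.231 rad (70.5°).
Interpolate at f = 1/5 with slerp weights a = sin((1−f)δ)/sin δ ≈ 0.884, b = sin(fδ)/sin δ ≈ 0.259.
p = a·p₁ + b·p₂ ≈ (0.218, -0.516, -0.828); φ = arcsin(p_z) ≈ -55.90°, λ = atan2(p_y, p_x) ≈ -67.10°.

≈ 56°S, 67°W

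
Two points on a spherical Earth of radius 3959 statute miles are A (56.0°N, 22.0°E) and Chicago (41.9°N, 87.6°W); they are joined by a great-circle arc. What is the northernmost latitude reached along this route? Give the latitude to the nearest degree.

≈ 64°N

The great circle lies in the plane with unit normal n̂ = (p₁ × p₂)/|p₁ × p₂|.
Here n̂_z ≈ -0.431; the vertex latitude is φ_max = arccos|n̂_z| ≈ 64.5°.
Check via Clairaut: cos φ_max = |cos φ₁| · sin C = cos(56.0°)·sin(50.4°) ≈ 0.431, again giving ≈ 64.5°.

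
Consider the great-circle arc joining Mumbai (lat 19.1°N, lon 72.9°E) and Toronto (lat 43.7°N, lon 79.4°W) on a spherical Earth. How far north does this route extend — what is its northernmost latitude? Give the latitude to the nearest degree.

≈ 70°N

The great circle lies in the plane with unit normal n̂ = (p₁ × p₂)/|p₁ × p₂|.
Here n̂_z ≈ -0.343; the vertex latitude is φ_max = arccos|n̂_z| ≈ 69.9°.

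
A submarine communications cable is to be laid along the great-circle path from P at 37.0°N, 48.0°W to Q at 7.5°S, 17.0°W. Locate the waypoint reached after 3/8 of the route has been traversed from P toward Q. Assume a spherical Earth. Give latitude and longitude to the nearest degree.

≈ 21°N, 35°W

Write both endpoints as unit vectors p₁, p₂ with components (cos φ cos λ, cos φ sin λ, sin φ).
The central angle between the endpoints is δ = arccos(p₁·p₂) ≈ 0.927 rad (53.1°).
Interpolate at f = 3/8 with slerp weights a = sin((1−f)δ)/sin δ ≈ 0.685, b = sin(fδ)/sin δ ≈ 0.426.
p = a·p₁ + b·p₂ ≈ (0.770, -0.530, 0.356); φ = arcsin(p_z) ≈ 20.88°, λ = atan2(p_y, p_x) ≈ -34.54°.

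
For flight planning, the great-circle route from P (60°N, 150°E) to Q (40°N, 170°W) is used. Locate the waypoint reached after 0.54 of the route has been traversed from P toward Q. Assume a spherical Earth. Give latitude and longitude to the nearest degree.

≈ (51°N, 176°E)

Write both endpoints as unit vectors p₁, p₂ with components (cos φ cos λ, cos φ sin λ, sin φ).
The central angle between the endpoints is δ = arccos(p₁·p₂) ≈ 0.555 rad (31.8°).
Interpolate at f = 0.54 with slerp weights a = sin((1−f)δ)/sin δ ≈ 0.479, b = sin(fδ)/sin δ ≈ 0.560.
p = a·p₁ + b·p₂ ≈ (-0.630, 0.045, 0.775); φ = arcsin(p_z) ≈ 50.82°, λ = atan2(p_y, p_x) ≈ 175.89°.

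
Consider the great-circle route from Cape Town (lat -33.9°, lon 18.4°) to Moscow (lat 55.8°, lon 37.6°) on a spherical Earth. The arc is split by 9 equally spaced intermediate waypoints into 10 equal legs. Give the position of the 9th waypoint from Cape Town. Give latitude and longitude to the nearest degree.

≈ lat 47°, lon 34°

Write both endpoints as unit vectors p₁, p₂ with components (cos φ cos λ, cos φ sin λ, sin φ).
The central angle between the endpoints is δ = arccos(p₁·p₂) ≈ 1.592 rad (91.2°).
Interpolate at f = 9/10 with slerp weights a = sin((1−f)δ)/sin δ ≈ 0.159, b = sin(fδ)/sin δ ≈ 0.991.
p = a·p₁ + b·p₂ ≈ (0.566, 0.381, 0.731); φ = arcsin(p_z) ≈ 46.96°, λ = atan2(p_y, p_x) ≈ 33.96°.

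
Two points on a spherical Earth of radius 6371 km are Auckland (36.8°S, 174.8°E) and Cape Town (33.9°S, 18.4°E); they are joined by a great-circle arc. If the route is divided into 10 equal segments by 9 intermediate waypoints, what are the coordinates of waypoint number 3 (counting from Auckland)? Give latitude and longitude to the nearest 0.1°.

≈ 64.8°S, 149.5°E

Write both endpoints as unit vectors p₁, p₂ with components (cos φ cos λ, cos φ sin λ, sin φ).
The central angle between the endpoints is δ = arccos(p₁·p₂) ≈ 1.849 rad (106.0°).
Interpolate at f = 3/10 with slerp weights a = sin((1−f)δ)/sin δ ≈ 1.001, b = sin(fδ)/sin δ ≈ 0.548.
p = a·p₁ + b·p₂ ≈ (-0.366, 0.216, -0.905); φ = arcsin(p_z) ≈ -64.82°, λ = atan2(p_y, p_x) ≈ 149.46°.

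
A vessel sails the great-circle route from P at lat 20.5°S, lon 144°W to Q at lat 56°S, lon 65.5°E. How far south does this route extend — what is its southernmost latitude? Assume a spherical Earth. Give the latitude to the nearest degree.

The great circle lies in the plane with unit normal n̂ = (p₁ × p₂)/|p₁ × p₂|.
Here n̂_z ≈ -0.262; the vertex latitude is φ_max = arccos|n̂_z| ≈ 74.8°.

≈ 75°S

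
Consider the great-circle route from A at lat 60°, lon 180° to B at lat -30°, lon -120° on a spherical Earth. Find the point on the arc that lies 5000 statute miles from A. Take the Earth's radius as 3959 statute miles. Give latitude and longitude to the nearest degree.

Convert each endpoint to a unit vector on the sphere (x = cos φ cos λ, y = cos φ sin λ, z = sin φ).
The central angle between the endpoints is δ = arccos(p₁·p₂) ≈ 1.789 rad (102.5°). The total great-circle distance is δ·R ≈ 1.789 × 3959 ≈ 7083 mi, so the target fraction is f = 5000/7083 ≈ 0.706.
Interpolate at f ≈ 0.706 with slerp weights a = sin((1−f)δ)/sin δ ≈ 0.514, b = sin(fδ)/sin δ ≈ 0.976.
p = a·p₁ + b·p₂ ≈ (-0.680, -0.732, -0.043); φ = arcsin(p_z) ≈ -2.44°, λ = atan2(p_y, p_x) ≈ -132.88°.

≈ lat -2°, lon -133°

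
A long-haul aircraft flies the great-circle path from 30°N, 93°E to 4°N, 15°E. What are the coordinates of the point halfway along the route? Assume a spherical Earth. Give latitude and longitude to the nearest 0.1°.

≈ 21.4°N, 50.7°E

From cos δ = sin φ₁ sin φ₂ + cos φ₁ cos φ₂ cos Δλ, the central angle is δ ≈ 1.355 rad (77.6°).
Interpolate at f = 1/2 with slerp weights a = sin((1−f)δ)/sin δ ≈ 0.642, b = sin(fδ)/sin δ ≈ 0.642.
p = a·p₁ + b·p₂ ≈ (0.589, 0.721, 0.366); φ = arcsin(p_z) ≈ 21.44°, λ = atan2(p_y, p_x) ≈ 50.73°.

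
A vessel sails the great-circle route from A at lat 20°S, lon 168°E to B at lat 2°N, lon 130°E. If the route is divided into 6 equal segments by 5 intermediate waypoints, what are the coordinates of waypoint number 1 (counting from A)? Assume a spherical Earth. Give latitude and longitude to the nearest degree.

From cos δ = sin φ₁ sin φ₂ + cos φ₁ cos φ₂ cos Δλ, the central angle is δ ≈ 0.755 rad (43.3°).
Interpolate at f = 1/6 with slerp weights a = sin((1−f)δ)/sin δ ≈ 0.859, b = sin(fδ)/sin δ ≈ 0.183.
p = a·p₁ + b·p₂ ≈ (-0.907, 0.308, -0.287); φ = arcsin(p_z) ≈ -16.70°, λ = atan2(p_y, p_x) ≈ 161.24°.

≈ lat 17°S, lon 161°E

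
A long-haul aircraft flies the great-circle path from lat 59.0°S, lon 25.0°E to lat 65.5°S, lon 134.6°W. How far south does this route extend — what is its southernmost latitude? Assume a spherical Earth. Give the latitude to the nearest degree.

≈ 85°S

The great circle lies in the plane with unit normal n̂ = (p₁ × p₂)/|p₁ × p₂|.
Here n̂_z ≈ -0.091; the vertex latitude is φ_max = arccos|n̂_z| ≈ 84.8°.
Check via Clairaut: cos φ_max = |cos φ₁| · sin C = cos(59.0°)·sin(169.8°) ≈ 0.091, again giving ≈ 84.8°.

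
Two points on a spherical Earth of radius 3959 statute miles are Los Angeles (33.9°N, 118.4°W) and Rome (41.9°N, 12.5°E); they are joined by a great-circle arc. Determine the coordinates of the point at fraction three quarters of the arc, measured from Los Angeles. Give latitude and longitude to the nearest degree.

≈ 57°N, 14°W

Convert each endpoint to a unit vector on the sphere (x = cos φ cos λ, y = cos φ sin λ, z = sin φ).
The central angle between the endpoints is δ = arccos(p₁·p₂) ≈ 1.603 rad (91.8°).
Interpolate at f = 3/4 with slerp weights a = sin((1−f)δ)/sin δ ≈ 0.390, b = sin(fδ)/sin δ ≈ 0.933.
p = a·p₁ + b·p₂ ≈ (0.524, -0.135, 0.841); φ = arcsin(p_z) ≈ 57.24°, λ = atan2(p_y, p_x) ≈ -14.40°.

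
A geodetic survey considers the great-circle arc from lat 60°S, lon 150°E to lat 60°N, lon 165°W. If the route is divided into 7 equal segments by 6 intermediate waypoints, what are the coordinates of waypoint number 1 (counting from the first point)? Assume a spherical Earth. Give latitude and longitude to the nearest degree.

Write both endpoints as unit vectors p₁, p₂ with components (cos φ cos λ, cos φ sin λ, sin φ).
The central angle between the endpoints is δ = arccos(p₁·p₂) ≈ 2.181 rad (125.0°).
Interpolate at f = 1/7 with slerp weights a = sin((1−f)δ)/sin δ ≈ 1.166, b = sin(fδ)/sin δ ≈ 0.374.
p = a·p₁ + b·p₂ ≈ (-0.686, 0.243, -0.686); φ = arcsin(p_z) ≈ -43.32°, λ = atan2(p_y, p_x) ≈ 160.48°.

≈ lat 43°S, lon 160°E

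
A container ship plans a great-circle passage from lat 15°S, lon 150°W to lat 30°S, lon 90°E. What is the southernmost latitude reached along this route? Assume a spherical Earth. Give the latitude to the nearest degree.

The great circle lies in the plane with unit normal n̂ = (p₁ × p₂)/|p₁ × p₂|.
Here n̂_z ≈ -0.757; the vertex latitude is φ_max = arccos|n̂_z| ≈ 40.8°.
Check via Clairaut: cos φ_max = |cos φ₁| · sin C = cos(15.0°)·sin(128.4°) ≈ 0.757, again giving ≈ 40.8°.

≈ 41°S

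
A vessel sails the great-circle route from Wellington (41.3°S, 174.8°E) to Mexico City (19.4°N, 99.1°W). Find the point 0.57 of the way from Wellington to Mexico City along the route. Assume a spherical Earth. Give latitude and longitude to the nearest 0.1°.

≈ 10.0°S, 130.8°W

Convert each endpoint to a unit vector on the sphere (x = cos φ cos λ, y = cos φ sin λ, z = sin φ).
The central angle between the endpoints is δ = arccos(p₁·p₂) ≈ 1.743 rad (99.8°).
Interpolate at f = 0.57 with slerp weights a = sin((1−f)δ)/sin δ ≈ 0.691, b = sin(fδ)/sin δ ≈ 0.850.
p = a·p₁ + b·p₂ ≈ (-0.644, -0.745, -0.174); φ = arcsin(p_z) ≈ -10.01°, λ = atan2(p_y, p_x) ≈ -130.85°.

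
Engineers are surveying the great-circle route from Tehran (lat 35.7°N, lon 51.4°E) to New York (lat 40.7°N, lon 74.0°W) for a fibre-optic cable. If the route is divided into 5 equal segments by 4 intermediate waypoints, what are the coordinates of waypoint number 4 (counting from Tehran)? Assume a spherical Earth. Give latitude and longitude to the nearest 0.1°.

≈ lat 52.6°N, lon 54.6°W

From cos δ = sin φ₁ sin φ₂ + cos φ₁ cos φ₂ cos Δλ, the central angle is δ ≈ 1.547 rad (88.6°).
Interpolate at f = 4/5 with slerp weights a = sin((1−f)δ)/sin δ ≈ 0.305, b = sin(fδ)/sin δ ≈ 0.945.
p = a·p₁ + b·p₂ ≈ (0.352, -0.496, 0.794); φ = arcsin(p_z) ≈ 52.57°, λ = atan2(p_y, p_x) ≈ -54.63°.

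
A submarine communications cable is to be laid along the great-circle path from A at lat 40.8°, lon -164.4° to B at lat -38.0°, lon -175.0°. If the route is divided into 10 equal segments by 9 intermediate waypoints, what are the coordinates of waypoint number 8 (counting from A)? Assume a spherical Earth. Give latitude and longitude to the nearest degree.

The haversine formula gives a central angle δ ≈ 1.386 rad (79.4°) between the endpoints.
Interpolate at f = 8/10 with slerp weights a = sin((1−f)δ)/sin δ ≈ 0.278, b = sin(fδ)/sin δ ≈ 0.911.
p = a·p₁ + b·p₂ ≈ (-0.918, -0.119, -0.379); φ = arcsin(p_z) ≈ -22.26°, λ = atan2(p_y, p_x) ≈ -172.60°.

≈ lat -22°, lon -173°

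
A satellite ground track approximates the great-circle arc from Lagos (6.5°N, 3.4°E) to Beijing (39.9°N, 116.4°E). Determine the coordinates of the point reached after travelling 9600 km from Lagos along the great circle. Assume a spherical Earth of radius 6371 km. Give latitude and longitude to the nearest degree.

Convert each endpoint to a unit vector on the sphere (x = cos φ cos λ, y = cos φ sin λ, z = sin φ).
The central angle between the endpoints is δ = arccos(p₁·p₂) ≈ 1.798 rad (103.0°). The total great-circle distance is δ·R ≈ 1.798 × 6371 ≈ 11455 km, so the target fraction is f = 9600/11455 ≈ 0.838.
Interpolate at f ≈ 0.838 with slerp weights a = sin((1−f)δ)/sin δ ≈ 0.295, b = sin(fδ)/sin δ ≈ 1.024.
p = a·p₁ + b·p₂ ≈ (-0.057, 0.721, 0.690); φ = arcsin(p_z) ≈ 43.66°, λ = atan2(p_y, p_x) ≈ 94.53°.

≈ 44°N, 95°E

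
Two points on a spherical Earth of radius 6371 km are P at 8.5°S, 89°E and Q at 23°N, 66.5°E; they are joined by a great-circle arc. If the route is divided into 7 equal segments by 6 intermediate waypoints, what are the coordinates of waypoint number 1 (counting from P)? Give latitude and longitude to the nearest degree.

≈ 4°S, 86°E

From cos δ = sin φ₁ sin φ₂ + cos φ₁ cos φ₂ cos Δλ, the central angle is δ ≈ 0.671 rad (38.4°).
Interpolate at f = 1/7 with slerp weights a = sin((1−f)δ)/sin δ ≈ 0.875, b = sin(fδ)/sin δ ≈ 0.154.
p = a·p₁ + b·p₂ ≈ (0.072, 0.995, -0.069); φ = arcsin(p_z) ≈ -3.97°, λ = atan2(p_y, p_x) ≈ 85.88°.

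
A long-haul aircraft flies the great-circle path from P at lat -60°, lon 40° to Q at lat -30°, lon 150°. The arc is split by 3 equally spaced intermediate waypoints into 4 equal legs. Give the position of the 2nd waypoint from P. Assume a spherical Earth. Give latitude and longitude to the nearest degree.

≈ lat -58°, lon 116°

The haversine formula gives a central angle δ ≈ 1.282 rad (73.4°) between the endpoints.
Interpolate at f = 2/4 with slerp weights a = sin((1−f)δ)/sin δ ≈ 0.624, b = sin(fδ)/sin δ ≈ 0.624.
p = a·p₁ + b·p₂ ≈ (-0.229, 0.471, -0.852); φ = arcsin(p_z) ≈ -58.44°, λ = atan2(p_y, p_x) ≈ 115.94°.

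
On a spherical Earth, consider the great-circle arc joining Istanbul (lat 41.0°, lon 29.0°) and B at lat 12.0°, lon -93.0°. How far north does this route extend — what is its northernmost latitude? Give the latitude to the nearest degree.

The great circle lies in the plane with unit normal n̂ = (p₁ × p₂)/|p₁ × p₂|.
Here n̂_z ≈ -0.647; the vertex latitude is φ_max = arccos|n̂_z| ≈ 49.7°.
Check via Clairaut: cos φ_max = |cos φ₁| · sin C = cos(41.0°)·sin(59.1°) ≈ 0.647, again giving ≈ 49.7°.

≈ 50°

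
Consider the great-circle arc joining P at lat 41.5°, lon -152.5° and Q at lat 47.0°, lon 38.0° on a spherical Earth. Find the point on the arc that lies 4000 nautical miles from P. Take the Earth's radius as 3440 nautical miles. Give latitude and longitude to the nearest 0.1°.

≈ lat 70.9°, lon 47.9°

Convert each endpoint to a unit vector on the sphere (x = cos φ cos λ, y = cos φ sin λ, z = sin φ).
The central angle between the endpoints is δ = arccos(p₁·p₂) ≈ 1.588 rad (91.0°). The total great-circle distance is δ·R ≈ 1.588 × 3440 ≈ 5464 nmi, so the target fraction is f = 4000/5464 ≈ 0.732.
Interpolate at f ≈ 0.732 with slerp weights a = sin((1−f)δ)/sin δ ≈ 0.413, b = sin(fδ)/sin δ ≈ 0.918.
p = a·p₁ + b·p₂ ≈ (0.219, 0.243, 0.945); φ = arcsin(p_z) ≈ 70.92°, λ = atan2(p_y, p_x) ≈ 47.93°.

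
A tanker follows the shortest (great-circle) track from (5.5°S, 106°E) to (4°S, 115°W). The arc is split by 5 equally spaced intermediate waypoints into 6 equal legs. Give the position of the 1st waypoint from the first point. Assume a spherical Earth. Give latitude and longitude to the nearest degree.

The haversine formula gives a central angle δ ≈ 2.408 rad (138.0°) between the endpoints.
Interpolate at f = 1/6 with slerp weights a = sin((1−f)δ)/sin δ ≈ 1.354, b = sin(fδ)/sin δ ≈ 0.583.
p = a·p₁ + b·p₂ ≈ (-0.617, 0.768, -0.170); φ = arcsin(p_z) ≈ -9.81°, λ = atan2(p_y, p_x) ≈ 128.80°.

≈ (10°S, 129°E)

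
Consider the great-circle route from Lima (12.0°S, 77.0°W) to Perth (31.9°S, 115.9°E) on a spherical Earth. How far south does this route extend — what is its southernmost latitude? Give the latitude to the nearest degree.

≈ 75°S

The great circle lies in the plane with unit normal n̂ = (p₁ × p₂)/|p₁ × p₂|.
Here n̂_z ≈ -0.259; the vertex latitude is φ_max = arccos|n̂_z| ≈ 75.0°.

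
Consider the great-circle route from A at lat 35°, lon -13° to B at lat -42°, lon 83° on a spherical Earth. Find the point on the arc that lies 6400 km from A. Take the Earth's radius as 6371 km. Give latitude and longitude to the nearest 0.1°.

The haversine formula gives a central angle δ ≈ 2.035 rad (116.6°) between the endpoints. The total great-circle distance is δ·R ≈ 2.035 × 6371 ≈ 12963 km, so the target fraction is f = 6400/12963 ≈ 0.494.
Interpolate at f ≈ 0.494 with slerp weights a = sin((1−f)δ)/sin δ ≈ 0.959, b = sin(fδ)/sin δ ≈ 0.944.
p = a·p₁ + b·p₂ ≈ (0.851, 0.519, -0.082); φ = arcsin(p_z) ≈ -4.68°, λ = atan2(p_y, p_x) ≈ 31.41°.

≈ lat -4.7°, lon 31.4°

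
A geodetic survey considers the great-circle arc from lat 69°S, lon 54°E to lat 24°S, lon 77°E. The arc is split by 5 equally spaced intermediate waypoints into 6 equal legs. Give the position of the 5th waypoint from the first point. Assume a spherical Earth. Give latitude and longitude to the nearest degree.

Write both endpoints as unit vectors p₁, p₂ with components (cos φ cos λ, cos φ sin λ, sin φ).
The central angle between the endpoints is δ = arccos(p₁·p₂) ≈ 0.822 rad (47.1°).
Interpolate at f = 5/6 with slerp weights a = sin((1−f)δ)/sin δ ≈ 0.186, b = sin(fδ)/sin δ ≈ 0.864.
p = a·p₁ + b·p₂ ≈ (0.217, 0.823, -0.525); φ = arcsin(p_z) ≈ -31.69°, λ = atan2(p_y, p_x) ≈ 75.24°.

≈ lat 32°S, lon 75°E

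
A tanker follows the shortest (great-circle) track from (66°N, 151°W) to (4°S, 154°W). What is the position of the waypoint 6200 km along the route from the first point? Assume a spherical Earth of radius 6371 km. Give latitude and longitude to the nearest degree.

The haversine formula gives a central angle δ ≈ 1.222 rad (70.0°) between the endpoints. The total great-circle distance is δ·R ≈ 1.222 × 6371 ≈ 7787 km, so the target fraction is f = 6200/7787 ≈ 0.796.
Interpolate at f ≈ 0.796 with slerp weights a = sin((1−f)δ)/sin δ ≈ 0.262, b = sin(fδ)/sin δ ≈ 0.880.
p = a·p₁ + b·p₂ ≈ (-0.882, -0.436, 0.178); φ = arcsin(p_z) ≈ 10.27°, λ = atan2(p_y, p_x) ≈ -153.67°.

≈ (10°N, 154°W)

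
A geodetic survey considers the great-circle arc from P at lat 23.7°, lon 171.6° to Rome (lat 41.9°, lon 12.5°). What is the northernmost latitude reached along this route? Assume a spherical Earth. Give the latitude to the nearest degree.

≈ 75°

The great circle lies in the plane with unit normal n̂ = (p₁ × p₂)/|p₁ × p₂|.
Here n̂_z ≈ -0.262; the vertex latitude is φ_max = arccos|n̂_z| ≈ 74.8°.
Check via Clairaut: cos φ_max = |cos φ₁| · sin C = cos(23.7°)·sin(16.6°) ≈ 0.262, again giving ≈ 74.8°.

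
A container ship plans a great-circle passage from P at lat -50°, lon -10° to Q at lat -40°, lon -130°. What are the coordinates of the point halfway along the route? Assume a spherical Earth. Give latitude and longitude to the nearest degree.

Convert each endpoint to a unit vector on the sphere (x = cos φ cos λ, y = cos φ sin λ, z = sin φ).
The central angle between the endpoints is δ = arccos(p₁·p₂) ≈ 1.322 rad (75.7°).
Interpolate at f = 1/2 with slerp weights a = sin((1−f)δ)/sin δ ≈ 0.633, b = sin(fδ)/sin δ ≈ 0.633.
p = a·p₁ + b·p₂ ≈ (0.089, -0.442, -0.892); φ = arcsin(p_z) ≈ -63.17°, λ = atan2(p_y, p_x) ≈ -78.62°.

≈ lat -63°, lon -79°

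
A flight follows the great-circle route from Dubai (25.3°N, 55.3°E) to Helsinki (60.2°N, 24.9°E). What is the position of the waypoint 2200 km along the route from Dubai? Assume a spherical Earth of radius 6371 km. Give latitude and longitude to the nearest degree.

≈ 43°N, 45°E

Convert each endpoint to a unit vector on the sphere (x = cos φ cos λ, y = cos φ sin λ, z = sin φ).
The central angle between the endpoints is δ = arccos(p₁·p₂) ≈ 0.710 rad (40.7°). The total great-circle distance is δ·R ≈ 0.710 × 6371 ≈ 4523 km, so the target fraction is f = 2200/4523 ≈ 0.486.
Interpolate at f ≈ 0.486 with slerp weights a = sin((1−f)δ)/sin δ ≈ 0.547, b = sin(fδ)/sin δ ≈ 0.519.
p = a·p₁ + b·p₂ ≈ (0.516, 0.515, 0.684); φ = arcsin(p_z) ≈ 43.19°, λ = atan2(p_y, p_x) ≈ 44.98°.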